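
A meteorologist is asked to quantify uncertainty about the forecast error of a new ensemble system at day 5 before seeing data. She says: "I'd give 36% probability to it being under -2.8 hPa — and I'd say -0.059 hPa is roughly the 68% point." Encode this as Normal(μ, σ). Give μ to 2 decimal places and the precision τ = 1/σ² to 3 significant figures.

For Normal(μ,σ), the p-quantile is μ + z_p·σ. Here z_{0.36} = -0.3585, z_{0.68} = 0.4677.
So -2.8 = μ − 0.3585σ and -0.059 = μ + 0.4677σ.
Subtracting: σ = (-0.059 − -2.8)/(0.4677 − (-0.3585)) = 3.32.
Then μ = -2.8 − (-0.3585)·3.32 = -1.61.
Precision τ = 1/σ² = 1/3.318² = 0.0908.

μ = -1.61, τ = 0.0908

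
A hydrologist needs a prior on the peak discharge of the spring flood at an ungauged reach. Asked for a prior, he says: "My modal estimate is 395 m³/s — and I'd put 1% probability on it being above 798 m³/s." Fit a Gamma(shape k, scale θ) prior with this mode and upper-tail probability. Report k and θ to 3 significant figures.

Gamma(k,θ) with k>1 has mode (k−1)θ, so θ = 395/(k−1).
Need P(X < 798) = 0.99 with θ tied to k this way. Start at k = 2, θ = 395: P(X<798) ≈ 0.599.
Too low — raise k to concentrate. Iterating converges to k ≈ 10.9.
Then θ = 395/(10.9−1) ≈ 39.8.

k ≈ 10.9, θ ≈ 39.8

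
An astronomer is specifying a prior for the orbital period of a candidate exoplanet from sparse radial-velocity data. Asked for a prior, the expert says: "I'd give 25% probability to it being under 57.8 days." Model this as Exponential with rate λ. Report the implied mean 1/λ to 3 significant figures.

mean ≈ 201 days

P(T < 57.8) = 1 − e^(−λ·57.8) = 0.25, so λ = −ln(1−0.25)/57.8 = −ln(0.75)/57.8 = 0.00498.
Mean = 1/λ = 201 days.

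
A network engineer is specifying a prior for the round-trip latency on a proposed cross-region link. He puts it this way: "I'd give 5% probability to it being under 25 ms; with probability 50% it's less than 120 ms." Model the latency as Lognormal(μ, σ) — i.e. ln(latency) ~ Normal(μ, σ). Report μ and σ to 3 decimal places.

μ ≈ 4.787, σ ≈ 0.954

If T ~ Lognormal(μ,σ) then ln T ~ Normal(μ,σ), so the p-quantile of ln T is μ + z_p·σ.
ln(25) = 3.219 and ln(120) = 4.787; z_{0.05} = -1.645, z_{0.5} = 0.
σ = (4.787 − 3.219)/(0 − (-1.645)) = 0.954.
μ = 3.219 − (-1.645)·0.954 = 4.787.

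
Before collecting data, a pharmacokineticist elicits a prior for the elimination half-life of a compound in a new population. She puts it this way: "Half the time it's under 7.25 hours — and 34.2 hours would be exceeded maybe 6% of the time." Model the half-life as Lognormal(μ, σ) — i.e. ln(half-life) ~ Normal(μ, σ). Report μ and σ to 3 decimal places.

If T ~ Lognormal(μ,σ) then ln T ~ Normal(μ,σ), so the p-quantile of ln T is μ + z_p·σ.
ln(7.25) = 1.981 and ln(34.2) = 3.532; z_{0.5} = 0, z_{0.94} = 1.555.
σ = (3.532 − 1.981)/(1.555 − (0)) = 0.998.
μ = 1.981 − (0)·0.998 = 1.981.

μ ≈ 1.981, σ ≈ 0.998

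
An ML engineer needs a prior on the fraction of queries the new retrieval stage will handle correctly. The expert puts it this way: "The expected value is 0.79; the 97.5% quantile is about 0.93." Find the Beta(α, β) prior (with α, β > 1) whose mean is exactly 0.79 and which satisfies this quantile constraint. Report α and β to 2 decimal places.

With mean 0.79 fixed, write α = 0.79s, β = 0.21s where s = α+β.
Need P(θ < 0.93) = 0.975 under Beta(0.79s, 0.21s). Normal approximation: (q−m)/√(m(1−m)/s) ≈ z_{0.975} = 1.96, so s ≈ 0.79·0.21·(1.96)²/(0.93−0.79)² = 32.5.
At s = 32.5: P(θ<0.93) ≈ 0.993. Adjusting to match 0.975 gives s ≈ 21.46.
So α = 0.79·21.46 ≈ 16.95, β = 0.21·21.46 ≈ 4.51.

α ≈ 16.95, β ≈ 4.51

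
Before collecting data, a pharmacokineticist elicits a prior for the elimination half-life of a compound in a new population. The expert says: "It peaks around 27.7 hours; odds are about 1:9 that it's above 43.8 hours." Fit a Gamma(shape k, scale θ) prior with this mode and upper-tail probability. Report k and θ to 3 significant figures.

Gamma(k,θ) with k>1 has mode (k−1)θ, so θ = 27.7/(k−1).
Need P(X < 43.8) = 0.9 with θ tied to k this way. Start at k = 2, θ = 27.7: P(X<43.8) ≈ 0.469.
Too low — raise k to concentrate. Iterating converges to k ≈ 9.93.
Then θ = 27.7/(9.93−1) ≈ 3.1.

k ≈ 9.93, θ ≈ 3.1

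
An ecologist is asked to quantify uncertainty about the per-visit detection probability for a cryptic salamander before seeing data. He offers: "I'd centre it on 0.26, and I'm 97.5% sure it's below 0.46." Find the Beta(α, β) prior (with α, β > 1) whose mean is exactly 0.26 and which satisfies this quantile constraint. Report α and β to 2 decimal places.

α ≈ 5.57, β ≈ 15.84

With mean 0.26 fixed, write α = 0.26s, β = 0.74s where s = α+β.
Need P(θ < 0.46) = 0.975 under Beta(0.26s, 0.74s). Normal approximation: (q−m)/√(m(1−m)/s) ≈ z_{0.975} = 1.96, so s ≈ 0.26·0.74·(1.96)²/(0.46−0.26)² = 18.5.
At s = 18.5: P(θ<0.46) ≈ 0.966. Adjusting to match 0.975 gives s ≈ 21.41.
So α = 0.26·21.41 ≈ 5.57, β = 0.74·21.41 ≈ 15.84.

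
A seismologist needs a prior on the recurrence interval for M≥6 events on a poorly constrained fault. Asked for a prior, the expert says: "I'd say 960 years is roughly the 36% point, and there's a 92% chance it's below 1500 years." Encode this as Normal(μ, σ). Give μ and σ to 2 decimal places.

The p-quantile of Normal(μ,σ) is μ + z_p·σ, with z_{0.36} = -0.3585 and z_{0.92} = 1.405.
Eliminate σ: μ = (z₂·x₁ − z₁·x₂)/(z₂ − z₁) = (1.405·960 − (-0.3585)·1500)/1.764 = 1069.76.
Then σ = (x₂ − x₁)/(z₂ − z₁) = (1500 − 960)/1.764 = 306.20.

μ = 1069.76, σ = 306.20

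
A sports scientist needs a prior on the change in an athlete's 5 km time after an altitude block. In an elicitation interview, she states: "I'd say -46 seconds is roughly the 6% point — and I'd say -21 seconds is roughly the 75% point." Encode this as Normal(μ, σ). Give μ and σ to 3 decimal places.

μ = -28.564, σ = 11.214

For Normal(μ,σ), the p-quantile is μ + z_p·σ. Here z_{0.06} = -1.555, z_{0.75} = 0.6745.
So -46 = μ − 1.555σ and -21 = μ + 0.6745σ.
Subtracting: σ = (-21 − -46)/(0.6745 − (-1.555)) = 11.214.
Then μ = -46 − (-1.555)·11.214 = -28.564.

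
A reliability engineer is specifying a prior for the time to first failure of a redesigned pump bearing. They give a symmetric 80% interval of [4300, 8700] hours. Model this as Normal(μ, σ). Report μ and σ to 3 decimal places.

A symmetric 80% interval runs μ ± z·σ with z = 1.282.
Half-width = 2200, so σ = 2200/1.282 = 1716.669.
μ is the interval midpoint, 6500.000.

μ = 6500.000, σ = 1716.669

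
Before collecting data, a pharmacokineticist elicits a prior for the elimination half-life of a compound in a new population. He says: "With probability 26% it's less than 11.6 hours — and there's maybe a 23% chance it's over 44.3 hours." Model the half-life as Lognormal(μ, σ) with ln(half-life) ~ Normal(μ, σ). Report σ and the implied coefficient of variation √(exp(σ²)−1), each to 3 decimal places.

If T ~ Lognormal(μ,σ) then ln T ~ Normal(μ,σ), so the p-quantile of ln T is μ + z_p·σ.
ln(11.6) = 2.451 and ln(44.3) = 3.791; z_{0.26} = -0.6433, z_{0.77} = 0.7388.
σ = (3.791 − 2.451)/(0.7388 − (-0.6433)) = 0.969.
μ = 2.451 − (-0.6433)·0.969 = 3.075.
CV = √(exp(σ²)−1) = √(exp(0.9399)−1) = 1.249.

σ ≈ 0.969, CV ≈ 1.249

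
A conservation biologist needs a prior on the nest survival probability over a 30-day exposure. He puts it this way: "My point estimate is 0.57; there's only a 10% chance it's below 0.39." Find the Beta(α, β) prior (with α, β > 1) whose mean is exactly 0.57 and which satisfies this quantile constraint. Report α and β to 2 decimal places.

α ≈ 7.08, β ≈ 5.34

With mean 0.57 fixed, write α = 0.57s, β = 0.43s where s = α+β.
Need P(θ < 0.39) = 0.1 under Beta(0.57s, 0.43s). Normal approximation: (q−m)/√(m(1−m)/s) ≈ z_{0.1} = -1.28, so s ≈ 0.57·0.43·(-1.28)²/(0.39−0.57)² = 12.4.
At s = 12.4: P(θ<0.39) ≈ 0.100. Adjusting to match 0.1 gives s ≈ 12.42.
So α = 0.57·12.42 ≈ 7.08, β = 0.43·12.42 ≈ 5.34.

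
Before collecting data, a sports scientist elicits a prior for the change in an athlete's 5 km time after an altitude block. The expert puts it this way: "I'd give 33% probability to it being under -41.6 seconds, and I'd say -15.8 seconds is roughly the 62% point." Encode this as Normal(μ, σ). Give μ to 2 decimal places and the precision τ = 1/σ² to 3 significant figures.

The p-quantile of Normal(μ,σ) is μ + z_p·σ, with z_{0.33} = -0.4399 and z_{0.62} = 0.3055.
Eliminate σ: μ = (z₂·x₁ − z₁·x₂)/(z₂ − z₁) = (0.3055·-41.6 − (-0.4399)·-15.8)/0.7454 = -26.37.
Then σ = (x₂ − x₁)/(z₂ − z₁) = (-15.8 − -41.6)/0.7454 = 34.61.
Precision τ = 1/σ² = 1/34.61² = 0.000835.

μ = -26.37, τ = 0.000835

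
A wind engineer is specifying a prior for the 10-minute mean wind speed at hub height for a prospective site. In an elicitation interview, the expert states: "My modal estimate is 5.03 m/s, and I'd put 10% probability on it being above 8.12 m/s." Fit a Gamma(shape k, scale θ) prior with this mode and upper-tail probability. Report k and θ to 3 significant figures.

Gamma(k,θ) with k>1 has mode (k−1)θ, so θ = 5.03/(k−1).
Need P(X < 8.12) = 0.9 with θ tied to k this way. Start at k = 2, θ = 5.03: P(X<8.12) ≈ 0.480.
Too low — raise k to concentrate. Iterating converges to k ≈ 9.2.
Then θ = 5.03/(9.2−1) ≈ 0.613.

k ≈ 9.2, θ ≈ 0.613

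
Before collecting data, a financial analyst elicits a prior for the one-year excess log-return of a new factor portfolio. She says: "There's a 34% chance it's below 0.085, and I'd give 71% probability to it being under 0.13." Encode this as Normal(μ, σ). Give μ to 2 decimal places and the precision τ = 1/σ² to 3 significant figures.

μ = 0.10, τ = 461

For Normal(μ,σ), the p-quantile is μ + z_p·σ. Here z_{0.34} = -0.4125, z_{0.71} = 0.5534.
So 0.085 = μ − 0.4125σ and 0.13 = μ + 0.5534σ.
Subtracting: σ = (0.13 − 0.085)/(0.5534 − (-0.4125)) = 0.05.
Then μ = 0.085 − (-0.4125)·0.05 = 0.10.
Precision τ = 1/σ² = 1/0.04659² = 461.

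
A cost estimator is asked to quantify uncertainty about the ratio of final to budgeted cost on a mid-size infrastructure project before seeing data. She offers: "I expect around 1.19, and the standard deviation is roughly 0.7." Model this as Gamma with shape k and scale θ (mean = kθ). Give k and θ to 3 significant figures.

k ≈ 2.89, θ ≈ 0.412

For Gamma(k, scale θ): mean = kθ, variance = kθ², so CV = 1/√k.
CV = SD/mean = 0.7/1.19 = 0.5882, hence k = 1/CV² = 2.89.
Then θ = mean/k = 1.19/2.89 = 0.412.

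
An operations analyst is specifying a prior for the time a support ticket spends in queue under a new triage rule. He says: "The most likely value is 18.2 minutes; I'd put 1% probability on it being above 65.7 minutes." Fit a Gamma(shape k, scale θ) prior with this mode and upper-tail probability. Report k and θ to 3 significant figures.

Gamma(k,θ) with k>1 has mode (k−1)θ, so θ = 18.2/(k−1).
Need P(X < 65.7) = 0.99 with θ tied to k this way. Start at k = 2, θ = 18.2: P(X<65.7) ≈ 0.875.
Too low — raise k to concentrate. Iterating converges to k ≈ 3.61.
Then θ = 18.2/(3.61−1) ≈ 6.98.

k ≈ 3.61, θ ≈ 6.98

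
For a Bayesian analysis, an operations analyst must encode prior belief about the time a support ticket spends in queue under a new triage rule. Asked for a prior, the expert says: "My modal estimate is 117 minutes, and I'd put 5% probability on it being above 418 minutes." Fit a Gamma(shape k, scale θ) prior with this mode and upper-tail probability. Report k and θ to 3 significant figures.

Gamma(k,θ) with k>1 has mode (k−1)θ, so θ = 117/(k−1).
Need P(X < 418) = 0.95 with θ tied to k this way. Start at k = 2, θ = 117: P(X<418) ≈ 0.872.
Too low — raise k to concentrate. Iterating converges to k ≈ 2.59.
Then θ = 117/(2.59−1) ≈ 73.7.

k ≈ 2.59, θ ≈ 73.7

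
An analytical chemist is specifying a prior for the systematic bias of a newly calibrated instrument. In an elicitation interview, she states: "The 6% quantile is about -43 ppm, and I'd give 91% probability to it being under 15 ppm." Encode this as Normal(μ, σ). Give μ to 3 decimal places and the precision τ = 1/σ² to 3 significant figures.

For Normal(μ,σ), the p-quantile is μ + z_p·σ. Here z_{0.06} = -1.555, z_{0.91} = 1.341.
So -43 = μ − 1.555σ and 15 = μ + 1.341σ.
Subtracting: σ = (15 − -43)/(1.341 − (-1.555)) = 20.031.
Then μ = -43 − (-1.555)·20.031 = -11.857.
Precision τ = 1/σ² = 1/20.03² = 0.00249.

μ = -11.857, τ = 0.00249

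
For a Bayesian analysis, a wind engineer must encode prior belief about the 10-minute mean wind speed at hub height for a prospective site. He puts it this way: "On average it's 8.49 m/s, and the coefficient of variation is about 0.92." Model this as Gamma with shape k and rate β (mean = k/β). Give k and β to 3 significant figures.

k ≈ 1.18, β ≈ 0.139

For Gamma(k, rate β): mean = k/β, variance = k/β², so CV = 1/√k.
CV = 0.92, hence k = 1/CV² = 1.18.
Then β = k/mean = 1.18/8.49 = 0.139.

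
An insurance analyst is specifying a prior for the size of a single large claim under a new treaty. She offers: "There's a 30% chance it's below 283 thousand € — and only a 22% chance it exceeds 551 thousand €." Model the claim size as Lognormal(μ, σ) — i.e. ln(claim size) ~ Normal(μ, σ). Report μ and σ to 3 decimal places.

μ ≈ 5.915, σ ≈ 0.514

If T ~ Lognormal(μ,σ) then ln T ~ Normal(μ,σ), so the p-quantile of ln T is μ + z_p·σ.
ln(283) = 5.645 and ln(551) = 6.312; z_{0.3} = -0.5244, z_{0.78} = 0.7722.
σ = (6.312 − 5.645)/(0.7722 − (-0.5244)) = 0.514.
μ = 5.645 − (-0.5244)·0.514 = 5.915.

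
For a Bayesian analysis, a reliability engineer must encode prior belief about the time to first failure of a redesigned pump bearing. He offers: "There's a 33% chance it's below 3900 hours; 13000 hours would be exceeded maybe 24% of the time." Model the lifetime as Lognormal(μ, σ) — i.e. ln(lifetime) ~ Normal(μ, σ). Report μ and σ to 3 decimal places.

μ ≈ 8.731, σ ≈ 1.050

If T ~ Lognormal(μ,σ) then ln T ~ Normal(μ,σ), so the p-quantile of ln T is μ + z_p·σ.
ln(3900) = 8.269 and ln(13000) = 9.473; z_{0.33} = -0.4399, z_{0.76} = 0.7063.
σ = (9.473 − 8.269)/(0.7063 − (-0.4399)) = 1.050.
μ = 8.269 − (-0.4399)·1.050 = 8.731.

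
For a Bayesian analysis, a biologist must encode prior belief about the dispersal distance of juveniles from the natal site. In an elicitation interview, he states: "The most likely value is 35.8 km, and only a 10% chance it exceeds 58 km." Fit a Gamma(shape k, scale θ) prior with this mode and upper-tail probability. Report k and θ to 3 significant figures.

Gamma(k,θ) with k>1 has mode (k−1)θ, so θ = 35.8/(k−1).
Need P(X < 58) = 0.9 with θ tied to k this way. Start at k = 2, θ = 35.8: P(X<58) ≈ 0.482.
Too low — raise k to concentrate. Iterating converges to k ≈ 9.08.
Then θ = 35.8/(9.08−1) ≈ 4.43.

k ≈ 9.08, θ ≈ 4.43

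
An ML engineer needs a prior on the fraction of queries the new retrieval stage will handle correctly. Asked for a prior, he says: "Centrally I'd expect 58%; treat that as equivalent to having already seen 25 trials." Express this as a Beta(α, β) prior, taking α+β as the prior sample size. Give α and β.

Under the effective-sample-size interpretation, Beta(α, β) has prior mean α/(α+β) and prior sample size α+β.
So α+β = 25 and α/(α+β) = 0.58, giving α = 0.58·25 = 14.5 and β = 25 − 14.5 = 10.5.

α = 14.5, β = 10.5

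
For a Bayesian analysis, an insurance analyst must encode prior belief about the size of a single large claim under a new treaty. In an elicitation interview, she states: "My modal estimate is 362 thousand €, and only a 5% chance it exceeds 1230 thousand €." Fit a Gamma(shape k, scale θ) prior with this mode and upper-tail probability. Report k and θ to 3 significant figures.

Gamma(k,θ) with k>1 has mode (k−1)θ, so θ = 362/(k−1).
Need P(X < 1230) = 0.95 with θ tied to k this way. Start at k = 2, θ = 362: P(X<1230) ≈ 0.853.
Too low — raise k to concentrate. Iterating converges to k ≈ 2.74.
Then θ = 362/(2.74−1) ≈ 209.

k ≈ 2.74, θ ≈ 209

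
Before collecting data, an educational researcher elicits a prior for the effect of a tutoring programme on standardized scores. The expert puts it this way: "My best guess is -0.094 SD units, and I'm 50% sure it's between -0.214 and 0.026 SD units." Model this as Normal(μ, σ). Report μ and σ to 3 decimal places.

μ = -0.094, σ = 0.178

A symmetric 50% interval runs μ ± z·σ with z = 0.6745.
Half-width = 0.12, so σ = 0.12/0.6745 = 0.178.
μ is the stated best guess, -0.094.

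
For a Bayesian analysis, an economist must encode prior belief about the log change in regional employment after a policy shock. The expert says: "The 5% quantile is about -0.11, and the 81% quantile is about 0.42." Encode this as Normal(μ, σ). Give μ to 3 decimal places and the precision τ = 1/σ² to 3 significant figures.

μ = 0.236, τ = 22.7

For Normal(μ,σ), the p-quantile is μ + z_p·σ. Here z_{0.05} = -1.645, z_{0.81} = 0.8779.
So -0.11 = μ − 1.645σ and 0.42 = μ + 0.8779σ.
Subtracting: σ = (0.42 − -0.11)/(0.8779 − (-1.645)) = 0.210.
Then μ = -0.11 − (-1.645)·0.210 = 0.236.
Precision τ = 1/σ² = 1/0.2101² = 22.7.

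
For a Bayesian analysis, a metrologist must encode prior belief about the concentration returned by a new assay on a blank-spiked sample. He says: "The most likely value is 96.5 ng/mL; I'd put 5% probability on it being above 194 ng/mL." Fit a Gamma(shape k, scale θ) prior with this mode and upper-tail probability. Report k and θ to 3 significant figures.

k ≈ 6.68, θ ≈ 17

Gamma(k,θ) with k>1 has mode (k−1)θ, so θ = 96.5/(k−1).
Need P(X < 194) = 0.95 with θ tied to k this way. Start at k = 2, θ = 96.5: P(X<194) ≈ 0.597.
Too low — raise k to concentrate. Iterating converges to k ≈ 6.68.
Then θ = 96.5/(6.68−1) ≈ 17.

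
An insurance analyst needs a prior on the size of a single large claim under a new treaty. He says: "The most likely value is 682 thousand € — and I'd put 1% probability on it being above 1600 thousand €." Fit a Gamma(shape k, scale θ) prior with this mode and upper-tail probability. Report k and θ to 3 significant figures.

Gamma(k,θ) with k>1 has mode (k−1)θ, so θ = 682/(k−1).
Need P(X < 1600) = 0.99 with θ tied to k this way. Start at k = 2, θ = 682: P(X<1600) ≈ 0.680.
Too low — raise k to concentrate. Iterating converges to k ≈ 7.54.
Then θ = 682/(7.54−1) ≈ 104.

k ≈ 7.54, θ ≈ 104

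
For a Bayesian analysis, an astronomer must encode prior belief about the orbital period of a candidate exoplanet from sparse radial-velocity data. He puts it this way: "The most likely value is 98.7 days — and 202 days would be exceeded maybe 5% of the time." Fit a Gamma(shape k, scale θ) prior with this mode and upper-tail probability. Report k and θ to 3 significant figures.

Gamma(k,θ) with k>1 has mode (k−1)θ, so θ = 98.7/(k−1).
Need P(X < 202) = 0.95 with θ tied to k this way. Start at k = 2, θ = 98.7: P(X<202) ≈ 0.606.
Too low — raise k to concentrate. Iterating converges to k ≈ 6.39.
Then θ = 98.7/(6.39−1) ≈ 18.3.

k ≈ 6.39, θ ≈ 18.3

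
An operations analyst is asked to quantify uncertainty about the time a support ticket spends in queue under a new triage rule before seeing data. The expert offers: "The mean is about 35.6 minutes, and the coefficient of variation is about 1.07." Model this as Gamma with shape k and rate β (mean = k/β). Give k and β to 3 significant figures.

For Gamma(k, rate β): mean = k/β, variance = k/β², so CV = 1/√k.
CV = 1.07, hence k = 1/CV² = 0.873.
Then β = k/mean = 0.873/35.6 = 0.0245.

k ≈ 0.873, β ≈ 0.0245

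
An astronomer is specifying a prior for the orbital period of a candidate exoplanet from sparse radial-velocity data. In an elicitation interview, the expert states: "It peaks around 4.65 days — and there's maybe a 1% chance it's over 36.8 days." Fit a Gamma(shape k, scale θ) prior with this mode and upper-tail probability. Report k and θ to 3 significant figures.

k ≈ 1.79, θ ≈ 5.9

Gamma(k,θ) with k>1 has mode (k−1)θ, so θ = 4.65/(k−1).
Need P(X < 36.8) = 0.99 with θ tied to k this way. Start at k = 2, θ = 4.65: P(X<36.8) ≈ 0.997.
Too high — lower k to spread out. Iterating converges to k ≈ 1.79.
Then θ = 4.65/(1.79−1) ≈ 5.9.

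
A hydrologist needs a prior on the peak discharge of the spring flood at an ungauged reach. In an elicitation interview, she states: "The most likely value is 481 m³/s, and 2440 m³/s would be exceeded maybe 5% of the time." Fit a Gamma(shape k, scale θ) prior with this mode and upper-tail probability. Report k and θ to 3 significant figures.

Gamma(k,θ) with k>1 has mode (k−1)θ, so θ = 481/(k−1).
Need P(X < 2440) = 0.95 with θ tied to k this way. Start at k = 2, θ = 481: P(X<2440) ≈ 0.962.
Too high — lower k to spread out. Iterating converges to k ≈ 1.9.
Then θ = 481/(1.9−1) ≈ 532.

k ≈ 1.9, θ ≈ 532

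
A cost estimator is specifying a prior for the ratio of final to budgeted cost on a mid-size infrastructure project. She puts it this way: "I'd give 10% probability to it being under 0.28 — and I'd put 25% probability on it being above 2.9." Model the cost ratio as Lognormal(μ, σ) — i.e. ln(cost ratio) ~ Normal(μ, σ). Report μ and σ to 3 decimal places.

If T ~ Lognormal(μ,σ) then ln T ~ Normal(μ,σ), so the p-quantile of ln T is μ + z_p·σ.
ln(0.28) = -1.273 and ln(2.9) = 1.065; z_{0.1} = -1.282, z_{0.75} = 0.6745.
σ = (1.065 − -1.273)/(0.6745 − (-1.282)) = 1.195.
μ = -1.273 − (-1.282)·1.195 = 0.259.

μ ≈ 0.259, σ ≈ 1.195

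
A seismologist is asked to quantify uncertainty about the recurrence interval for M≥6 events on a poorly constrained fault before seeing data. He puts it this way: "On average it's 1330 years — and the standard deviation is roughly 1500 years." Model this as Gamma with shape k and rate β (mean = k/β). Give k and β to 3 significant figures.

k ≈ 0.786, β ≈ 0.000591

For Gamma(k, rate β): mean = k/β, variance = k/β², so CV = 1/√k.
CV = SD/mean = 1500/1330 = 1.128, hence k = 1/CV² = 0.786.
Then β = k/mean = 0.786/1330 = 0.000591.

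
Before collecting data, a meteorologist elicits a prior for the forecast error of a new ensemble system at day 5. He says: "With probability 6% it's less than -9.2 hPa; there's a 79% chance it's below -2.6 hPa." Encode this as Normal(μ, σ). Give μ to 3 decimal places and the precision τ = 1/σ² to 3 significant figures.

μ = -4.854, τ = 0.128

For Normal(μ,σ), the p-quantile is μ + z_p·σ. Here z_{0.06} = -1.555, z_{0.79} = 0.8064.
So -9.2 = μ − 1.555σ and -2.6 = μ + 0.8064σ.
Subtracting: σ = (-2.6 − -9.2)/(0.8064 − (-1.555)) = 2.795.
Then μ = -9.2 − (-1.555)·2.795 = -4.854.
Precision τ = 1/σ² = 1/2.795² = 0.128.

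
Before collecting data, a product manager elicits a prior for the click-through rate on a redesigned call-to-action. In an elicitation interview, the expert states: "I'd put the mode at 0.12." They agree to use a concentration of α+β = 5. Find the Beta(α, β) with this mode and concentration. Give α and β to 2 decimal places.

α = 1.36, β = 3.64

For α,β > 1 the Beta mode is (α−1)/(α+β−2). With α+β = 5, the mode is (α−1)/3.
Set (α−1)/3 = 0.12 → α = 1 + 0.12·3 = 1.36.
β = 5 − α = 3.64.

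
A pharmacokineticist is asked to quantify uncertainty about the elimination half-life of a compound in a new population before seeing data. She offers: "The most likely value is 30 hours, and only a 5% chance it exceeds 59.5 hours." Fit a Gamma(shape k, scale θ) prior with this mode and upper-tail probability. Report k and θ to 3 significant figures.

Gamma(k,θ) with k>1 has mode (k−1)θ, so θ = 30/(k−1).
Need P(X < 59.5) = 0.95 with θ tied to k this way. Start at k = 2, θ = 30: P(X<59.5) ≈ 0.589.
Too low — raise k to concentrate. Iterating converges to k ≈ 6.91.
Then θ = 30/(6.91−1) ≈ 5.07.

k ≈ 6.91, θ ≈ 5.07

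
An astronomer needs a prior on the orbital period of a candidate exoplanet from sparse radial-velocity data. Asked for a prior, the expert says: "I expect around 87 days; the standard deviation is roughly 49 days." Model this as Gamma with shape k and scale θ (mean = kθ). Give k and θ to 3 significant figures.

For Gamma(k, scale θ): mean = kθ, variance = kθ², so CV = 1/√k.
CV = SD/mean = 49/87 = 0.5632, hence k = 1/CV² = 3.15.
Then θ = mean/k = 87/3.15 = 27.6.

k ≈ 3.15, θ ≈ 27.6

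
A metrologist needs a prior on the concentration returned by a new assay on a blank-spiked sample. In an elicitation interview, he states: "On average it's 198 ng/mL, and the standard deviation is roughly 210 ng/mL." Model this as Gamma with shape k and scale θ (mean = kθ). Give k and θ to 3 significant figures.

k ≈ 0.889, θ ≈ 223

For Gamma(k, scale θ): mean = kθ, variance = kθ², so CV = 1/√k.
CV = SD/mean = 210/198 = 1.061, hence k = 1/CV² = 0.889.
Then θ = mean/k = 198/0.889 = 223.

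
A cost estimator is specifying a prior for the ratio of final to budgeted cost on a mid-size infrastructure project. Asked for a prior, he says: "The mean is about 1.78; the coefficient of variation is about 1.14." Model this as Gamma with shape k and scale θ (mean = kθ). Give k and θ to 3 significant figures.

For Gamma(k, scale θ): mean = kθ, variance = kθ², so CV = 1/√k.
CV = 1.14, hence k = 1/CV² = 0.769.
Then θ = mean/k = 1.78/0.769 = 2.31.

k ≈ 0.769, θ ≈ 2.31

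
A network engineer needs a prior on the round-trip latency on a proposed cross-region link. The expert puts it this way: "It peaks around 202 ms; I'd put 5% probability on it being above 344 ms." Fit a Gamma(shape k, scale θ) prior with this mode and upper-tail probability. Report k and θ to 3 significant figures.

k ≈ 10.9, θ ≈ 20.5

Gamma(k,θ) with k>1 has mode (k−1)θ, so θ = 202/(k−1).
Need P(X < 344) = 0.95 with θ tied to k this way. Start at k = 2, θ = 202: P(X<344) ≈ 0.508.
Too low — raise k to concentrate. Iterating converges to k ≈ 10.9.
Then θ = 202/(10.9−1) ≈ 20.5.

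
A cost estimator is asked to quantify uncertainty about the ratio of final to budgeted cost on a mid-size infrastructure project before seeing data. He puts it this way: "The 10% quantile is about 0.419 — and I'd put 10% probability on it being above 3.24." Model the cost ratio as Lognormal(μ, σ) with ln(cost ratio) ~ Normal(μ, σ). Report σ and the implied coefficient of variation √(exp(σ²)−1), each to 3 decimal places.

σ ≈ 0.798, CV ≈ 0.944

If T ~ Lognormal(μ,σ) then ln T ~ Normal(μ,σ), so the p-quantile of ln T is μ + z_p·σ.
ln(0.419) = -0.8699 and ln(3.24) = 1.176; z_{0.1} = -1.282, z_{0.9} = 1.282.
σ = (1.176 − -0.8699)/(1.282 − (-1.282)) = 0.798.
μ = -0.8699 − (-1.282)·0.798 = 0.153.
CV = √(exp(σ²)−1) = √(exp(0.6369)−1) = 0.944.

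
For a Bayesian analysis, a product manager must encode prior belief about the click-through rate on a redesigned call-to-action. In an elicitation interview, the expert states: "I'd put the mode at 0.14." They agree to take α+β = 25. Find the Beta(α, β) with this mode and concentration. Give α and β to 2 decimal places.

α = 4.22, β = 20.78

For α,β > 1 the Beta mode is (α−1)/(α+β−2). With α+β = 25, the mode is (α−1)/23.
Set (α−1)/23 = 0.14 → α = 1 + 0.14·23 = 4.22.
β = 25 − α = 20.78.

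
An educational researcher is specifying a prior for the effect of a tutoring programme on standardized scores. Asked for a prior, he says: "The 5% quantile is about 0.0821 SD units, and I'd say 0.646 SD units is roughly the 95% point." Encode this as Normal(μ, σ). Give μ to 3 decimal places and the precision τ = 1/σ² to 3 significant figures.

The p-quantile of Normal(μ,σ) is μ + z_p·σ, with z_{0.05} = -1.645 and z_{0.95} = 1.645.
Eliminate σ: μ = (z₂·x₁ − z₁·x₂)/(z₂ − z₁) = (1.645·0.0821 − (-1.645)·0.646)/3.29 = 0.364.
Then σ = (x₂ − x₁)/(z₂ − z₁) = (0.646 − 0.0821)/3.29 = 0.171.
Precision τ = 1/σ² = 1/0.1714² = 34.

μ = 0.364, τ = 34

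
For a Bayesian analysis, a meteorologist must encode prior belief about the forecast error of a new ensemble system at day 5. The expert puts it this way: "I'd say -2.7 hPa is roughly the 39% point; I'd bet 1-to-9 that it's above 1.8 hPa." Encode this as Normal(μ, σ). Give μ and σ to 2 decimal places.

μ = -1.89, σ = 2.88

For Normal(μ,σ), the p-quantile is μ + z_p·σ. Here z_{0.39} = -0.2793, z_{0.9} = 1.282.
So -2.7 = μ − 0.2793σ and 1.8 = μ + 1.282σ.
Subtracting: σ = (1.8 − -2.7)/(1.282 − (-0.2793)) = 2.88.
Then μ = -2.7 − (-0.2793)·2.88 = -1.89.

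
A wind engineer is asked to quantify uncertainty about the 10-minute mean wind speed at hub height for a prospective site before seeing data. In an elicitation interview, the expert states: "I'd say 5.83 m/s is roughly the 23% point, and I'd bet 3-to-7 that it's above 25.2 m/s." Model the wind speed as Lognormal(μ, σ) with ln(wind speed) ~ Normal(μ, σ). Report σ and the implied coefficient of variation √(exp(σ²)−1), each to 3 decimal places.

If T ~ Lognormal(μ,σ) then ln T ~ Normal(μ,σ), so the p-quantile of ln T is μ + z_p·σ.
ln(5.83) = 1.763 and ln(25.2) = 3.227; z_{0.23} = -0.7388, z_{0.7} = 0.5244.
σ = (3.227 − 1.763)/(0.5244 − (-0.7388)) = 1.159.
μ = 1.763 − (-0.7388)·1.159 = 2.619.
CV = √(exp(σ²)−1) = √(exp(1.3428)−1) = 1.682.

σ ≈ 1.159, CV ≈ 1.682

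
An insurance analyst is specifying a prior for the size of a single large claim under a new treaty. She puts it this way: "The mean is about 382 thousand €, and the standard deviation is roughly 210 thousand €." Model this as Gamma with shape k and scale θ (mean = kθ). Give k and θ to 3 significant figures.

k ≈ 3.31, θ ≈ 115

For Gamma(k, scale θ): mean = kθ, variance = kθ², so CV = 1/√k.
CV = SD/mean = 210/382 = 0.5497, hence k = 1/CV² = 3.31.
Then θ = mean/k = 382/3.31 = 115.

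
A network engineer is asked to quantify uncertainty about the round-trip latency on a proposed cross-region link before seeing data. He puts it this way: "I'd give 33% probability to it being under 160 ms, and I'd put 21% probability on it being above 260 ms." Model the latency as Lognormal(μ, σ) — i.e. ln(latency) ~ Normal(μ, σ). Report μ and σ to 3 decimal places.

μ ≈ 5.247, σ ≈ 0.390

If T ~ Lognormal(μ,σ) then ln T ~ Normal(μ,σ), so the p-quantile of ln T is μ + z_p·σ.
ln(160) = 5.075 and ln(260) = 5.561; z_{0.33} = -0.4399, z_{0.79} = 0.8064.
σ = (5.561 − 5.075)/(0.8064 − (-0.4399)) = 0.390.
μ = 5.075 − (-0.4399)·0.390 = 5.247.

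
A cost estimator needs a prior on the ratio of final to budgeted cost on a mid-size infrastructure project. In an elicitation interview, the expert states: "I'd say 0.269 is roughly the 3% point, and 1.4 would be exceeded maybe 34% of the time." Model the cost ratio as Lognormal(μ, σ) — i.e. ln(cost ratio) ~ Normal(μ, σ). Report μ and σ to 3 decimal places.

If T ~ Lognormal(μ,σ) then ln T ~ Normal(μ,σ), so the p-quantile of ln T is μ + z_p·σ.
ln(0.269) = -1.313 and ln(1.4) = 0.3365; z_{0.03} = -1.881, z_{0.66} = 0.4125.
σ = (0.3365 − -1.313)/(0.4125 − (-1.881)) = 0.719.
μ = -1.313 − (-1.881)·0.719 = 0.040.

μ ≈ 0.040, σ ≈ 0.719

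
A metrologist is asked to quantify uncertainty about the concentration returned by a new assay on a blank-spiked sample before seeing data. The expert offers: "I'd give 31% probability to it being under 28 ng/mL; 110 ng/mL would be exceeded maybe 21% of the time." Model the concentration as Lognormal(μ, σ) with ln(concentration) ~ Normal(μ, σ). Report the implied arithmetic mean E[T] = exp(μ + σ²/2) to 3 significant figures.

E[T] ≈ 81.9 ng/mL

If T ~ Lognormal(μ,σ) then ln T ~ Normal(μ,σ), so the p-quantile of ln T is μ + z_p·σ.
ln(28) = 3.332 and ln(110) = 4.7; z_{0.31} = -0.4959, z_{0.79} = 0.8064.
σ = (4.7 − 3.332)/(0.8064 − (-0.4959)) = 1.051.
μ = 3.332 − (-0.4959)·1.051 = 3.853.
E[T] = exp(μ + σ²/2) = exp(3.853 + 0.5520) = 81.9 ng/mL.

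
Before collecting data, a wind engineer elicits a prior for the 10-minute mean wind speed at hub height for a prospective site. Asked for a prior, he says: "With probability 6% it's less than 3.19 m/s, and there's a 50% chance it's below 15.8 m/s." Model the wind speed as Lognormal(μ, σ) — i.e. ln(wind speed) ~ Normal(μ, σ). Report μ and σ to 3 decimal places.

μ ≈ 2.760, σ ≈ 1.029

If T ~ Lognormal(μ,σ) then ln T ~ Normal(μ,σ), so the p-quantile of ln T is μ + z_p·σ.
ln(3.19) = 1.16 and ln(15.8) = 2.76; z_{0.06} = -1.555, z_{0.5} = 0.
σ = (2.76 − 1.16)/(0 − (-1.555)) = 1.029.
μ = 1.16 − (-1.555)·1.029 = 2.760.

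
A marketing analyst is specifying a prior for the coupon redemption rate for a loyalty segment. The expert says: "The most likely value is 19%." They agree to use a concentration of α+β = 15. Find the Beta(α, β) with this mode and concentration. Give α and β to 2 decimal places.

For α,β > 1 the Beta mode is (α−1)/(α+β−2). With α+β = 15, the mode is (α−1)/13.
Set (α−1)/13 = 0.19 → α = 1 + 0.19·13 = 3.47.
β = 15 − α = 11.53.

α = 3.47, β = 11.53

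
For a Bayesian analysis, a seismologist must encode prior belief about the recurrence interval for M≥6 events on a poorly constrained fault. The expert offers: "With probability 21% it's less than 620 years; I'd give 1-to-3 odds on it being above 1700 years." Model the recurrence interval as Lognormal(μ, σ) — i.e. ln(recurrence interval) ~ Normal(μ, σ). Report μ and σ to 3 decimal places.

μ ≈ 6.979, σ ≈ 0.681

If T ~ Lognormal(μ,σ) then ln T ~ Normal(μ,σ), so the p-quantile of ln T is μ + z_p·σ.
ln(620) = 6.43 and ln(1700) = 7.438; z_{0.21} = -0.8064, z_{0.75} = 0.6745.
σ = (7.438 − 6.43)/(0.6745 − (-0.8064)) = 0.681.
μ = 6.43 − (-0.8064)·0.681 = 6.979.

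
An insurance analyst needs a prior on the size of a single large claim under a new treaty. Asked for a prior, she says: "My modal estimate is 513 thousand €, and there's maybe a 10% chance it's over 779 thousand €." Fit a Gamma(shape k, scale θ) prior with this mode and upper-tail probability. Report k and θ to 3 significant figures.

Gamma(k,θ) with k>1 has mode (k−1)θ, so θ = 513/(k−1).
Need P(X < 779) = 0.9 with θ tied to k this way. Start at k = 2, θ = 513: P(X<779) ≈ 0.448.
Too low — raise k to concentrate. Iterating converges to k ≈ 11.7.
Then θ = 513/(11.7−1) ≈ 48.

k ≈ 11.7, θ ≈ 48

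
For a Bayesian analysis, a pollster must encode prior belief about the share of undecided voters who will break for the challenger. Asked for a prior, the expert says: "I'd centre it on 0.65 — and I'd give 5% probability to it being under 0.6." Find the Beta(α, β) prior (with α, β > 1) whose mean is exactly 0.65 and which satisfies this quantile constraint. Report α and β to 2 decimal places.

α ≈ 163.84, β ≈ 88.22

With mean 0.65 fixed, write α = 0.65s, β = 0.35s where s = α+β.
Need P(θ < 0.6) = 0.05 under Beta(0.65s, 0.35s). Normal approximation: (q−m)/√(m(1−m)/s) ≈ z_{0.05} = -1.64, so s ≈ 0.65·0.35·(-1.64)²/(0.6−0.65)² = 246.2.
At s = 246.2: P(θ<0.6) ≈ 0.052. Adjusting to match 0.05 gives s ≈ 252.07.
So α = 0.65·252.07 ≈ 163.84, β = 0.35·252.07 ≈ 88.22.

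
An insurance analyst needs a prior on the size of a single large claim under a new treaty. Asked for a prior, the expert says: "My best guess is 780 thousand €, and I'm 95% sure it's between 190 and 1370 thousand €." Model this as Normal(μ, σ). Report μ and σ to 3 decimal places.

A symmetric 95% interval runs μ ± z·σ with z = 1.96.
Half-width = 590, so σ = 590/1.96 = 301.026.
μ is the stated best guess, 780.000.

μ = 780.000, σ = 301.026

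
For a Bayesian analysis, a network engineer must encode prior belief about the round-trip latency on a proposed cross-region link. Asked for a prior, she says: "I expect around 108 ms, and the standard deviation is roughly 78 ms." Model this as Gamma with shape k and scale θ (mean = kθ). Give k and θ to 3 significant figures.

k ≈ 1.92, θ ≈ 56.3

For Gamma(k, scale θ): mean = kθ, variance = kθ², so CV = 1/√k.
CV = SD/mean = 78/108 = 0.7222, hence k = 1/CV² = 1.92.
Then θ = mean/k = 108/1.92 = 56.3.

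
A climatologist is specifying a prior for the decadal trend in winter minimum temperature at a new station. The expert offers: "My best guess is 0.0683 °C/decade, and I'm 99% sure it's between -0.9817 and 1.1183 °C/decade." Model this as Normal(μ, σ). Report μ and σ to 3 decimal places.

μ = 0.068, σ = 0.408

A symmetric 99% interval runs μ ± z·σ with z = 2.576.
Half-width = 1.05, so σ = 1.05/2.576 = 0.408.
μ is the stated best guess, 0.068.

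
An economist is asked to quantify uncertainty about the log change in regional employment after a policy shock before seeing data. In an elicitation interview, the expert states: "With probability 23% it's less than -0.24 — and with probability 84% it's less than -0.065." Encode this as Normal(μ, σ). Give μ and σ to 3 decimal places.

The p-quantile of Normal(μ,σ) is μ + z_p·σ, with z_{0.23} = -0.7388 and z_{0.84} = 0.9945.
Eliminate σ: μ = (z₂·x₁ − z₁·x₂)/(z₂ − z₁) = (0.9945·-0.24 − (-0.7388)·-0.065)/1.733 = -0.165.
Then σ = (x₂ − x₁)/(z₂ − z₁) = (-0.065 − -0.24)/1.733 = 0.101.

μ = -0.165, σ = 0.101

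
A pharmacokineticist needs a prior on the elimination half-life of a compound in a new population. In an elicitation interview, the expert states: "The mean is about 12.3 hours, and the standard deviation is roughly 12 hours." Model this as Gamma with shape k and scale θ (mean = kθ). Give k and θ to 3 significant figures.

For Gamma(k, scale θ): mean = kθ, variance = kθ², so CV = 1/√k.
CV = SD/mean = 12/12.3 = 0.9756, hence k = 1/CV² = 1.05.
Then θ = mean/k = 12.3/1.05 = 11.7.

k ≈ 1.05, θ ≈ 11.7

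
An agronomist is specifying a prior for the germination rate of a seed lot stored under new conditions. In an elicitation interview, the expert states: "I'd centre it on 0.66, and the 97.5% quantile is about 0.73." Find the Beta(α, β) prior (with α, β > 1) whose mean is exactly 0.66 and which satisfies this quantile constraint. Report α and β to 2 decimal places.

α ≈ 109.27, β ≈ 56.29

With mean 0.66 fixed, write α = 0.66s, β = 0.34s where s = α+β.
Need P(θ < 0.73) = 0.975 under Beta(0.66s, 0.34s). Normal approximation: (q−m)/√(m(1−m)/s) ≈ z_{0.975} = 1.96, so s ≈ 0.66·0.34·(1.96)²/(0.73−0.66)² = 175.9.
At s = 175.9: P(θ<0.73) ≈ 0.978. Adjusting to match 0.975 gives s ≈ 165.56.
So α = 0.66·165.56 ≈ 109.27, β = 0.34·165.56 ≈ 56.29.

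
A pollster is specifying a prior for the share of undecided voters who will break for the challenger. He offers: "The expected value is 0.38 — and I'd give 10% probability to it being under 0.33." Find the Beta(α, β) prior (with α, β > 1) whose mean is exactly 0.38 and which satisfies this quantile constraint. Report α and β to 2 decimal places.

α ≈ 57.87, β ≈ 94.42

With mean 0.38 fixed, write α = 0.38s, β = 0.62s where s = α+β.
Need P(θ < 0.33) = 0.1 under Beta(0.38s, 0.62s). Normal approximation: (q−m)/√(m(1−m)/s) ≈ z_{0.1} = -1.28, so s ≈ 0.38·0.62·(-1.28)²/(0.33−0.38)² = 154.8.
At s = 154.8: P(θ<0.33) ≈ 0.098. Adjusting to match 0.1 gives s ≈ 152.29.
So α = 0.38·152.29 ≈ 57.87, β = 0.62·152.29 ≈ 94.42.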